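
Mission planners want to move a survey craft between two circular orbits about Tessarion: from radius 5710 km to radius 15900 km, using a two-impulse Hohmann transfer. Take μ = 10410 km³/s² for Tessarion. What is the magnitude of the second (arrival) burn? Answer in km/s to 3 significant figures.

Δv₂ = 0.221 km/s

Transfer-ellipse semi-major axis a_t = (r₁ + r₂)/2 = (5710 + 15900)/2 = 10805 km.
On the circular orbit at r = 15900 km, v_c = √(μ/r) = 0.8091 km/s.
Transfer-orbit speed at the same r (vis-viva, a = a_t): v_t = √[μ(2/r − 1/a_t)] = 0.5882 km/s.
Δv₂ = |v_t − v_c| = |0.5882 − 0.8091| = 0.2209 km/s.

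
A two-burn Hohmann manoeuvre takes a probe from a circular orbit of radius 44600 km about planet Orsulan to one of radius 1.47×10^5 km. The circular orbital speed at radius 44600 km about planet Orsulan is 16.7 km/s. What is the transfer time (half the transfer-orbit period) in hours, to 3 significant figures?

From the circular-orbit relation v² = μ/r at r = 44600 km: μ = v²r = (16.7)² × 44600 = 1.24385×10^7 km³/s².
The Hohmann ellipse has a_t = (r₁ + r₂)/2 = 95800 km.
By Kepler's third law the transfer-orbit period is T = 2π√(a_t³/μ), so t = T/2 = 26410 s.
Converting: 26410 s ÷ 3600 s/hour = 7.34 hours.

t = 7.34 hours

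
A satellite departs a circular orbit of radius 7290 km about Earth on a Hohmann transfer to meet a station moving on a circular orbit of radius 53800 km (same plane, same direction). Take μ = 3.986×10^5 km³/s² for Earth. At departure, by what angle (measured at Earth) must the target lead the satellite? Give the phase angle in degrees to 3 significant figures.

Semi-major axis of the transfer orbit: a_t = (7290 + 53800)/2 = 30545 km.
Transfer time t = π√(a_t³/μ) = 26563.9 s.
The target's mean motion on its circular orbit is ω₂ = √(μ/r₂³) = 5.05936×10^-5 rad/s.
Angle swept by the target during transfer: ω₂·t = 1.34396 rad = 77.00°.
The satellite traverses 180° on the transfer ellipse, so the target must lead by 180° − 77.00° = 103°.

φ = 103°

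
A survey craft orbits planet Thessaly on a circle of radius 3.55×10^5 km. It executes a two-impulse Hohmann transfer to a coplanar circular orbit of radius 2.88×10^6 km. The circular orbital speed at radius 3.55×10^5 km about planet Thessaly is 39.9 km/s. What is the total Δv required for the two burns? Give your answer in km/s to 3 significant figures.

Δv = 20.8 km/s

From the circular-orbit relation v² = μ/r at r = 3.55×10^5 km: μ = v²r = (39.9)² × 3.55×10^5 = 5.65164×10^8 km³/s².
Semi-major axis of the transfer orbit: a_t = (3.550×10^5 + 2.880×10^6)/2 = 1.6175×10^6 km.
Circular speed at r₁: v₁ = √(μ/r₁) = √(5.65164×10^8/3.550×10^5) = 39.90 km/s.
Transfer-orbit speed at r₁ (v² = μ(2/r − 1/a)): v_p = √[μ(2/r₁ − 1/a_t)] = 53.24 km/s.
First burn Δv₁ = |v_p − v₁| = 13.34 km/s.
At r₂, v₂ = √(μ/r₂) = 14.0085 km/s.
Transfer-orbit speed at r₂: v_a = √[μ(2/r₂ − 1/a_t)] = 6.56270 km/s.
Second burn Δv₂ = |v₂ − v_a| = 7.446 km/s.
Total Δv = Δv₁ + Δv₂ = 20.79 km/s.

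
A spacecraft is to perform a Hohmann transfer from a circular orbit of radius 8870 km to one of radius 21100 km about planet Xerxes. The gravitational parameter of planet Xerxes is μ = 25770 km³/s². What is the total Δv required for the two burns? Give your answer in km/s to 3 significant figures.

Δv = 0.573 km/s

The Hohmann ellipse has a_t = (r₁ + r₂)/2 = 14985 km.
At r₁ the circular-orbit speed is v₁ = √(μ/r₁) = 1.7045 km/s.
On the transfer ellipse at r₁, vis-viva equation gives v_p = √[μ(2/r₁ − 1/a_t)] = 2.0226 km/s.
First burn Δv₁ = |v_p − v₁| = 0.3181 km/s.
Circular speed at r₂: v₂ = √(μ/r₂) = 1.10514 km/s.
Transfer-orbit speed at r₂: v_a = √[μ(2/r₂ − 1/a_t)] = 0.850255 km/s.
Second burn Δv₂ = |v₂ − v_a| = 0.2549 km/s.
Total Δv = Δv₁ + Δv₂ = 0.5730 km/s.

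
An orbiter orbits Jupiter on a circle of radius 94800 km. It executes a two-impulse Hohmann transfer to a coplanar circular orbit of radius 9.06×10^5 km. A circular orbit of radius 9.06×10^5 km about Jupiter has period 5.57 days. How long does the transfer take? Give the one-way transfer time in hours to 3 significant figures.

t = 27.4 hours

From Kepler's third law T² = 4π²r³/μ at r = 9.06×10^5 km, T = 5.57 days = 5.57 × 86400 s = 4.81248×10^5 s: μ = 4π²r³/T² = 1.26767×10^8 km³/s².
Transfer-ellipse semi-major axis a_t = (r₁ + r₂)/2 = (94800 + 9.060×10^5)/2 = 5.004×10^5 km.
Transfer time t = π√(a_t³/μ) = π√((5.004×10^5)³ / 1.26767×10^8) = 98770 s.
Converting: 98770 s ÷ 3600 s/hour = 27.4 hours.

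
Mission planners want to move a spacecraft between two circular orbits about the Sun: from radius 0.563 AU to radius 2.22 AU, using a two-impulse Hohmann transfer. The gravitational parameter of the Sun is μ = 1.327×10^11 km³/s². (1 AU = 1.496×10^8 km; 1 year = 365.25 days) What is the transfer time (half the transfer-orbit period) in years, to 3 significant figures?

t = 0.821 years

In km: r₁ = 0.563 × 1.496×10^8 = 8.42248×10^7 km; r₂ = 2.22 × 1.496×10^8 = 3.32112×10^8 km.
The Hohmann ellipse has a_t = (r₁ + r₂)/2 = 2.081684×10^8 km.
Transfer time t = π√(a_t³/μ) = π√((2.081684×10^8)³ / 1.327×10^11) = 2.590×10^7 s.
Converting: 2.590×10^7 s ÷ 3.15576×10^7 s/year (365.25 × 86400) = 0.821 years.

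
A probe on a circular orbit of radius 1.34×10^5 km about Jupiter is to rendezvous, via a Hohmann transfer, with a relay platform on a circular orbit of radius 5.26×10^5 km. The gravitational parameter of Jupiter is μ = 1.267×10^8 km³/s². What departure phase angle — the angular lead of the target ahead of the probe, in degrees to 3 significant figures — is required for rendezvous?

The Hohmann ellipse has a_t = (r₁ + r₂)/2 = 3.300×10^5 km.
The half-period of the transfer ellipse is t = π√(a_t³/μ) = 52909.4 s.
The target's mean motion on its circular orbit is ω₂ = √(μ/r₂³) = 2.95060×10^-5 rad/s.
Angle swept by the target during transfer: ω₂·t = 1.56114 rad = 89.447°.
Arrival is 180° from departure on the ellipse, so φ = 180° − 89.447° = 90.6°.

φ = 90.6°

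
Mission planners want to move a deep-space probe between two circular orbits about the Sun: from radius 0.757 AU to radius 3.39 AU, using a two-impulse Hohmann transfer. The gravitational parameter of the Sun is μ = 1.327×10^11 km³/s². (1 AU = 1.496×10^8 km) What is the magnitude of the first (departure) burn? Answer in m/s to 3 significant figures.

In km: r₁ = 0.757 × 1.496×10^8 = 1.132472×10^8 km; r₂ = 3.39 × 1.496×10^8 = 5.07144×10^8 km.
The Hohmann ellipse has a_t = (r₁ + r₂)/2 = 3.101956×10^8 km.
On the circular orbit at r = 1.132472×10^8 km, v_c = √(μ/r) = 34.231 km/s.
Vis-viva on the transfer ellipse at r = 1.132472×10^8 km gives v_t = √[μ(2/r − 1/a_t)] = 43.769 km/s.
Δv₁ = |v_t − v_c| = |43.769 − 34.231| = 9.538 km/s.

Δv₁ = 9540 m/s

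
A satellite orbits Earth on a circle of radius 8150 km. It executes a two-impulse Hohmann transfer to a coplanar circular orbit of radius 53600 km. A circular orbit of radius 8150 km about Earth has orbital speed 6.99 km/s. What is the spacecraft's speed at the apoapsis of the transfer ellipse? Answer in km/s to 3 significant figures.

v = 1.40 km/s

From the circular-orbit relation v² = μ/r at r = 8150 km: μ = v²r = (6.99)² × 8150 = 3.98210×10^5 km³/s².
Semi-major axis of the transfer orbit: a_t = (8150 + 53600)/2 = 30875 km.
At apoapsis, r = 53600 km.
Applying v² = μ(2/r − 1/a_t): v = 1.400 km/s.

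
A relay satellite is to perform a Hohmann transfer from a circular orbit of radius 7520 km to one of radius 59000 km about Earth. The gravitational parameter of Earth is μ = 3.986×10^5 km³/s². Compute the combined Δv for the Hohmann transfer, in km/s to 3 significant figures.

Δv = 3.78 km/s

Transfer-ellipse semi-major axis a_t = (r₁ + r₂)/2 = (7520 + 59000)/2 = 33260 km.
Circular speed at r₁: v₁ = √(μ/r₁) = √(3.986×10^5/7520) = 7.280475 km/s.
Transfer-orbit speed at r₁ (vis-viva): v_p = √[μ(2/r₁ − 1/a_t)] = 9.696715 km/s.
First burn Δv₁ = |v_p − v₁| = 2.41624 km/s.
Circular speed at r₂: v₂ = √(μ/r₂) = 2.5992 km/s.
Transfer-orbit speed at r₂: v_a = √[μ(2/r₂ − 1/a_t)] = 1.2359 km/s.
Second burn Δv₂ = |v₂ − v_a| = 1.36330 km/s.
Δv = Δv₁ + Δv₂ = 2.41624 + 1.36330 = 3.780 km/s.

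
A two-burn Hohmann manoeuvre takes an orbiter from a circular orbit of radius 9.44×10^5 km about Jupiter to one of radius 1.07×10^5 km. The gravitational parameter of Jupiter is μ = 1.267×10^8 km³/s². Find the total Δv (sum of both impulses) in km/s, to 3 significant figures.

Δv = 18.1 km/s

The Hohmann ellipse has a_t = (r₁ + r₂)/2 = 5.255×10^5 km.
Circular speed at r₁: v₁ = √(μ/r₁) = √(1.267×10^8/9.440×10^5) = 11.5852 km/s.
Transfer-orbit speed at r₁ (vis-viva): v_a = √[μ(2/r₁ − 1/a_t)] = 5.22767 km/s.
First burn Δv₁ = |v_a − v₁| = 6.358 km/s.
At r₂, v₂ = √(μ/r₂) = 34.41 km/s.
Transfer-orbit speed at r₂: v_p = √[μ(2/r₂ − 1/a_t)] = 46.12 km/s.
Second burn Δv₂ = |v₂ − v_p| = 11.71 km/s.
Δv = Δv₁ + Δv₂ = 6.358 + 11.71 = 18.07 km/s.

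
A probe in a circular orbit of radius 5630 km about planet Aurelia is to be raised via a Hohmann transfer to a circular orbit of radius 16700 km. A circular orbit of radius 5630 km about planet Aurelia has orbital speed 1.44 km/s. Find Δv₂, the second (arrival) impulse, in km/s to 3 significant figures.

From the circular-orbit relation v² = μ/r at r = 5630 km: μ = v²r = (1.44)² × 5630 = 11674.4 km³/s².
Semi-major axis of the transfer orbit: a_t = (5630 + 16700)/2 = 11165 km.
Circular speed at r = 16700 km: v_c = √(μ/r) = 0.8361 km/s.
Transfer-orbit speed at the same r (vis-viva, a = a_t): v_t = √[μ(2/r − 1/a_t)] = 0.5937 km/s.
Δv₂ = |v_t − v_c| = |0.5937 − 0.8361| = 0.2424 km/s.

Δv₂ = 0.242 km/s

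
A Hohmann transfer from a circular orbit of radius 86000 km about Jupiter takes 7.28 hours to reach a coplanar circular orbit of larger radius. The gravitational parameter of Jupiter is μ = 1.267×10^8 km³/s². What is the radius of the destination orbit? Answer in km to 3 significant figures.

r₂ = 3.27×10^5 km

Transfer time t = 7.28 hours = 26208 s, and t = π√(a_t³/μ).
So a_t = (μ t²/π²)^(1/3) = (1.267×10^8 × (26208)² / π²)^(1/3) = 2.0659×10^5 km.
Since a_t = (r₁ + r₂)/2, r₂ = 2a_t − r₁ = 2×2.0659×10^5 − 86000 = 3.2718×10^5 km.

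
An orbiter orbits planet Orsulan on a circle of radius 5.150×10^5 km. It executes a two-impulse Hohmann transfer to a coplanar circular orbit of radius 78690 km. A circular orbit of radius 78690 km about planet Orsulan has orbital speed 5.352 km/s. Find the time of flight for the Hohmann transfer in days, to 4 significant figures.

t = 3.917 days

From the circular-orbit relation v² = μ/r at r = 78690 km: μ = v²r = (5.352)² × 78690 = 2.25399×10^6 km³/s².
The Hohmann ellipse has a_t = (r₁ + r₂)/2 = 2.96845×10^5 km.
Half the transfer-orbit period gives t = π√(a_t³/μ) = 3.384×10^5 s.
Converting: 3.384×10^5 s ÷ 86400 s/day = 3.917 days.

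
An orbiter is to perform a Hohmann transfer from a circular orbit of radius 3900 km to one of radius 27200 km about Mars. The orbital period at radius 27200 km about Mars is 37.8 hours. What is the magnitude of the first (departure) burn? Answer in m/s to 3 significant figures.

From Kepler's third law T² = 4π²r³/μ at r = 27200 km, T = 37.8 hours = 37.8 × 3600 s = 1.3608×10^5 s: μ = 4π²r³/T² = 42902.0 km³/s².
Transfer-ellipse semi-major axis a_t = (r₁ + r₂)/2 = (3900 + 27200)/2 = 15550 km.
Circular speed at r = 3900 km: v_c = √(μ/r) = 3.317 km/s.
Vis-viva on the transfer ellipse at r = 3900 km gives v_t = √[μ(2/r − 1/a_t)] = 4.387 km/s.
Δv₁ = |v_t − v_c| = |4.387 − 3.317| = 1.070 km/s.

Δv₁ = 1070 m/s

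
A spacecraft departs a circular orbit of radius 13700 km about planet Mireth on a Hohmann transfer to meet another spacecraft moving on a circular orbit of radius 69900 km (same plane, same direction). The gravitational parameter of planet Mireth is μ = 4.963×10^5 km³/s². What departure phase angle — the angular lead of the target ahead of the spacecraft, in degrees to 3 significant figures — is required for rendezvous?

Semi-major axis of the transfer orbit: a_t = (13700 + 69900)/2 = 41800 km.
Transfer time t = π√(a_t³/μ) = 38110 s.
Target angular speed ω₂ = √(μ/r₂³) = 3.812×10^-5 rad/s.
Angle swept by the target during transfer: ω₂·t = 1.4528 rad = 83.24°.
Arrival is 180° from departure on the ellipse, so φ = 180° − 83.24° = 96.8°.

φ = 96.8°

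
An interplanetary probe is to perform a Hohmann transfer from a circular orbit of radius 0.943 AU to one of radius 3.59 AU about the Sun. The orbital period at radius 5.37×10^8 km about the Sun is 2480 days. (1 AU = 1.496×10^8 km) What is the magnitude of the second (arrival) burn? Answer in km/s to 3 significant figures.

From Kepler's third law T² = 4π²r³/μ at r = 5.37×10^8 km, T = 2480 days = 2480 × 86400 s = 2.14272×10^8 s: μ = 4π²r³/T² = 1.33153×10^11 km³/s².
In km: r₁ = 0.943 × 1.496×10^8 = 1.410728×10^8 km; r₂ = 3.59 × 1.496×10^8 = 5.37064×10^8 km.
The Hohmann ellipse has a_t = (r₁ + r₂)/2 = 3.390684×10^8 km.
Circular speed at r = 5.37064×10^8 km: v_c = √(μ/r) = 15.7457 km/s.
Transfer-orbit speed at the same r (vis-viva, a = a_t): v_t = √[μ(2/r − 1/a_t)] = 10.1564 km/s.
Δv₂ = |v_t − v_c| = |10.1564 − 15.7457| = 5.589 km/s.

Δv₂ = 5.59 km/s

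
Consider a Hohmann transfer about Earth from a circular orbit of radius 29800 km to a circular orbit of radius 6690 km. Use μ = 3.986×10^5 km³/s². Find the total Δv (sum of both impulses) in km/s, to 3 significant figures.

Δv = 3.59 km/s

The Hohmann ellipse has a_t = (r₁ + r₂)/2 = 18245 km.
At r₁ the circular-orbit speed is v₁ = √(μ/r₁) = 3.6573 km/s.
On the transfer ellipse at r₁, v² = μ(2/r − 1/a) gives v_a = √[μ(2/r₁ − 1/a_t)] = 2.2146 km/s.
First burn Δv₁ = |v_a − v₁| = 1.443 km/s.
At r₂, v₂ = √(μ/r₂) = 7.719 km/s.
Transfer-orbit speed at r₂: v_p = √[μ(2/r₂ − 1/a_t)] = 9.865 km/s.
Second burn Δv₂ = |v₂ − v_p| = 2.146 km/s.
Total Δv = Δv₁ + Δv₂ = 3.589 km/s.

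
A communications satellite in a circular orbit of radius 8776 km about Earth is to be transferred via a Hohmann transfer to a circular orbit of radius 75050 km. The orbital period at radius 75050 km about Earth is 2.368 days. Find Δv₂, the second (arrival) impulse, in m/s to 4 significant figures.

From Kepler's third law T² = 4π²r³/μ at r = 75050 km, T = 2.368 days = 2.368 × 86400 s = 2.045952×10^5 s: μ = 4π²r³/T² = 3.98677×10^5 km³/s².
Semi-major axis of the transfer orbit: a_t = (8776 + 75050)/2 = 41913 km.
Circular speed at r = 75050 km: v_c = √(μ/r) = 2.305 km/s.
Transfer-orbit speed at the same r (vis-viva, a = a_t): v_t = √[μ(2/r − 1/a_t)] = 1.055 km/s.
Δv₂ = |v_t − v_c| = |1.055 − 2.305| = 1.250 km/s.

Δv₂ = 1250 m/s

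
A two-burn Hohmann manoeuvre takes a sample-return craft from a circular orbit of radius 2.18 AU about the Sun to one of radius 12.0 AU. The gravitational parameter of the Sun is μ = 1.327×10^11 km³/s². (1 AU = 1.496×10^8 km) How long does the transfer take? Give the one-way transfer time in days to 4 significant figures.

t = 3448 days

In km: r₁ = 2.18 × 1.496×10^8 = 3.26128×10^8 km; r₂ = 12.0 × 1.496×10^8 = 1.7952×10^9 km.
Transfer-ellipse semi-major axis a_t = (r₁ + r₂)/2 = (3.26128×10^8 + 1.7952×10^9)/2 = 1.060664×10^9 km.
Half the transfer-orbit period gives t = π√(a_t³/μ) = 2.979×10^8 s.
Converting: 2.979×10^8 s ÷ 86400 s/day = 3448 days.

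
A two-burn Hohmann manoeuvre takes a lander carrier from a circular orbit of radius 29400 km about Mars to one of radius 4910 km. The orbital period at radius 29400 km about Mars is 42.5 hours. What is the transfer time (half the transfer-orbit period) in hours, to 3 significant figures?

From Kepler's third law T² = 4π²r³/μ at r = 29400 km, T = 42.5 hours = 42.5 × 3600 s = 1.530×10^5 s: μ = 4π²r³/T² = 42856.7 km³/s².
Semi-major axis of the transfer orbit: a_t = (29400 + 4910)/2 = 17155 km.
By Kepler's third law the transfer-orbit period is T = 2π√(a_t³/μ), so t = T/2 = 34100 s.
Converting: 34100 s ÷ 3600 s/hour = 9.47 hours.

t = 9.47 hours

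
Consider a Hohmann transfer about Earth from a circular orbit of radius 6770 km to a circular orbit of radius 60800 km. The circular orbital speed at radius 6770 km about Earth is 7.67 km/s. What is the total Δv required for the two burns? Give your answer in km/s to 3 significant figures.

From the circular-orbit relation v² = μ/r at r = 6770 km: μ = v²r = (7.67)² × 6770 = 3.98272×10^5 km³/s².
Transfer-ellipse semi-major axis a_t = (r₁ + r₂)/2 = (6770 + 60800)/2 = 33785 km.
At r₁ the circular-orbit speed is v₁ = √(μ/r₁) = 7.6700 km/s.
Transfer-orbit speed at r₁ (v² = μ(2/r − 1/a)): v_p = √[μ(2/r₁ − 1/a_t)] = 10.289 km/s.
First burn Δv₁ = |v_p − v₁| = 2.619 km/s.
Circular speed at r₂: v₂ = √(μ/r₂) = 2.5594 km/s.
Transfer-orbit speed at r₂: v_a = √[μ(2/r₂ − 1/a_t)] = 1.1457 km/s.
Second burn Δv₂ = |v₂ − v_a| = 1.414 km/s.
Δv = Δv₁ + Δv₂ = 2.619 + 1.414 = 4.033 km/s.

Δv = 4.03 km/s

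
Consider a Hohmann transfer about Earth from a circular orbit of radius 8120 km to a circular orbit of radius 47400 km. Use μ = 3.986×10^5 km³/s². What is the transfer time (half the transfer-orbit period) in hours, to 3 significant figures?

Semi-major axis of the transfer orbit: a_t = (8120 + 47400)/2 = 27760 km.
By Kepler's third law the transfer-orbit period is T = 2π√(a_t³/μ), so t = T/2 = 23010 s.
Converting: 23010 s ÷ 3600 s/hour = 6.39 hours.

t = 6.39 hours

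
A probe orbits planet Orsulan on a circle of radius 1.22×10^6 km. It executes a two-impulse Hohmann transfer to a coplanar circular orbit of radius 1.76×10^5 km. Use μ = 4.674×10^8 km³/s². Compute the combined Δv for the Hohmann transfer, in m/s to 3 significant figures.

Semi-major axis of the transfer orbit: a_t = (1.220×10^6 + 1.760×10^5)/2 = 6.980×10^5 km.
At r₁ the circular-orbit speed is v₁ = √(μ/r₁) = 19.5733 km/s.
Transfer-orbit speed at r₁ (vis-viva): v_a = √[μ(2/r₁ − 1/a_t)] = 9.82863 km/s.
First burn Δv₁ = |v_a − v₁| = 9.7447 km/s.
At r₂, v₂ = √(μ/r₂) = 51.533 km/s.
Transfer-orbit speed at r₂: v_p = √[μ(2/r₂ − 1/a_t)] = 68.130 km/s.
Second burn Δv₂ = |v₂ − v_p| = 16.597 km/s.
Δv = Δv₁ + Δv₂ = 9.7447 + 16.597 = 26.34 km/s.

Δv = 26300 m/s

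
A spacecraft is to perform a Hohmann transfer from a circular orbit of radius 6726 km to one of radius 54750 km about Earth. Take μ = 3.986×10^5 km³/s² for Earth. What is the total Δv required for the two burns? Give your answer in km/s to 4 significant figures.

The Hohmann ellipse has a_t = (r₁ + r₂)/2 = 30738 km.
Circular speed at r₁: v₁ = √(μ/r₁) = √(3.986×10^5/6726) = 7.6982 km/s.
Transfer-orbit speed at r₁ (vis-viva): v_p = √[μ(2/r₁ − 1/a_t)] = 10.274 km/s.
First burn Δv₁ = |v_p − v₁| = 2.576 km/s.
Circular speed at r₂: v₂ = √(μ/r₂) = 2.698 km/s.
Transfer-orbit speed at r₂: v_a = √[μ(2/r₂ − 1/a_t)] = 1.262 km/s.
Second burn Δv₂ = |v₂ − v_a| = 1.436 km/s.
Δv = Δv₁ + Δv₂ = 2.576 + 1.436 = 4.012 km/s.

Δv = 4.012 km/s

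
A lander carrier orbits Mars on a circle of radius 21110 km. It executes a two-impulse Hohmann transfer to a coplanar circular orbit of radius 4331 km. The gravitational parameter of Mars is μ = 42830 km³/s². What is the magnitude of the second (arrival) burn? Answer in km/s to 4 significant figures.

Δv₂ = 0.9064 km/s

Semi-major axis of the transfer orbit: a_t = (21110 + 4331)/2 = 12720.5 km.
Circular speed at r = 4331 km: v_c = √(μ/r) = 3.1447 km/s.
Vis-viva on the transfer ellipse at r = 4331 km gives v_t = √[μ(2/r − 1/a_t)] = 4.0511 km/s.
Δv₂ = |v_t − v_c| = |4.0511 − 3.1447| = 0.9064 km/s.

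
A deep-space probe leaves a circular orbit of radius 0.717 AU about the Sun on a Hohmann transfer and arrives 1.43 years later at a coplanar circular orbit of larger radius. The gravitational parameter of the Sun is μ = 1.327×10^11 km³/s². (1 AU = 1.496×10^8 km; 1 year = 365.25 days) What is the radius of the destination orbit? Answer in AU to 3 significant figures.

r₂ = 3.31 AU

In km: r₁ = 0.717 × 1.496×10^8 = 1.072632×10^8 km.
Transfer time t = 1.43 years × 365.25 × 86400 s = 4.5127368×10^7 s, and t = π√(a_t³/μ).
So a_t = (μ t²/π²)^(1/3) = (1.327×10^11 × (4.5127368×10^7)² / π²)^(1/3) = 3.0140×10^8 km.
Since a_t = (r₁ + r₂)/2, r₂ = 2a_t − r₁ = 2×3.0140×10^8 − 1.072632×10^8 = 4.955368×10^8 km.
In AU: r₂ = 4.955368×10^8 / 1.496×10^8 = 3.31 AU.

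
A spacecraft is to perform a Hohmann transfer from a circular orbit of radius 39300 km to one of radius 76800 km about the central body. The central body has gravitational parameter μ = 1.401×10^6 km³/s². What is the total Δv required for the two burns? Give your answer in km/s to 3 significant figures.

The Hohmann ellipse has a_t = (r₁ + r₂)/2 = 58050 km.
At r₁ the circular-orbit speed is v₁ = √(μ/r₁) = 5.9707 km/s.
On the transfer ellipse at r₁, vis-viva gives v_p = √[μ(2/r₁ − 1/a_t)] = 6.8676 km/s.
First burn Δv₁ = |v_p − v₁| = 0.8969 km/s.
Circular speed at r₂: v₂ = √(μ/r₂) = 4.2711 km/s.
Transfer-orbit speed at r₂: v_a = √[μ(2/r₂ − 1/a_t)] = 3.5143 km/s.
Second burn Δv₂ = |v₂ − v_a| = 0.7568 km/s.
Δv = Δv₁ + Δv₂ = 0.8969 + 0.7568 = 1.654 km/s.

Δv = 1.65 km/s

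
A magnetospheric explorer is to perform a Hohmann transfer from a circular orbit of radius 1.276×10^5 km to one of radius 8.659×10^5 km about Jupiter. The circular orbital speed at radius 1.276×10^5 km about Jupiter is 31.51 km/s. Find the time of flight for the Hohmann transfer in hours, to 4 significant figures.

From the circular-orbit relation v² = μ/r at r = 1.276×10^5 km: μ = v²r = (31.51)² × 1.276×10^5 = 1.26692×10^8 km³/s².
Transfer-ellipse semi-major axis a_t = (r₁ + r₂)/2 = (1.276×10^5 + 8.659×10^5)/2 = 4.9675×10^5 km.
Transfer time t = π√(a_t³/μ) = π√((4.9675×10^5)³ / 1.26692×10^8) = 97720 s.
Converting: 97720 s ÷ 3600 s/hour = 27.14 hours.

t = 27.14 hours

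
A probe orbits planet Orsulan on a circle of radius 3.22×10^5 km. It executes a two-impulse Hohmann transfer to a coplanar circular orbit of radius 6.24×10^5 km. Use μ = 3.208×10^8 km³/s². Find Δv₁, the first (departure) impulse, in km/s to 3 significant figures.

Semi-major axis of the transfer orbit: a_t = (3.220×10^5 + 6.240×10^5)/2 = 4.730×10^5 km.
Circular speed at r = 3.220×10^5 km: v_c = √(μ/r) = 31.56 km/s.
Transfer-orbit speed at the same r (vis-viva, a = a_t): v_t = √[μ(2/r − 1/a_t)] = 36.25 km/s.
Δv₁ = |v_t − v_c| = |36.25 − 31.56| = 4.690 km/s.

Δv₁ = 4.69 km/s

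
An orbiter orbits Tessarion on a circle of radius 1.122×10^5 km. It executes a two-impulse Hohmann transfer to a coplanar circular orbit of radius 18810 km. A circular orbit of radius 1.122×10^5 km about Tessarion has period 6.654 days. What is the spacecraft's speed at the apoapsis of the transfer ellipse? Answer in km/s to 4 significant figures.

v = 0.6571 km/s

From Kepler's third law T² = 4π²r³/μ at r = 1.122×10^5 km, T = 6.654 days = 6.654 × 86400 s = 5.749056×10^5 s: μ = 4π²r³/T² = 1.68712×10^5 km³/s².
Semi-major axis of the transfer orbit: a_t = (1.122×10^5 + 18810)/2 = 65505 km.
The apoapsis of the transfer ellipse is at r = 1.122×10^5 km.
Vis-viva: v = √[μ(2/r − 1/a_t)] = √[1.68712×10^5 × (2/1.122×10^5 − 1/65505)] = 0.6571 km/s.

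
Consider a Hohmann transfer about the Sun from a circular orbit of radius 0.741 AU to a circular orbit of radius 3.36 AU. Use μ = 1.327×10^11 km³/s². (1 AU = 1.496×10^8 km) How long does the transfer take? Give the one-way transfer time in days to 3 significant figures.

t = 536 days

In km: r₁ = 0.741 × 1.496×10^8 = 1.108536×10^8 km; r₂ = 3.36 × 1.496×10^8 = 5.02656×10^8 km.
Semi-major axis of the transfer orbit: a_t = (1.108536×10^8 + 5.02656×10^8)/2 = 3.067548×10^8 km.
By Kepler's third law the transfer-orbit period is T = 2π√(a_t³/μ), so t = T/2 = 4.633×10^7 s.
Converting: 4.633×10^7 s ÷ 86400 s/day = 536 days.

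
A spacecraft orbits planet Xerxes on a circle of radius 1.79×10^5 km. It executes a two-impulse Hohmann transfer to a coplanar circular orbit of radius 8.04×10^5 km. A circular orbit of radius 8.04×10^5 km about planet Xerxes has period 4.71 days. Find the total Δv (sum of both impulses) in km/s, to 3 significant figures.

Δv = 12.3 km/s

From Kepler's third law T² = 4π²r³/μ at r = 8.04×10^5 km, T = 4.71 days = 4.71 × 86400 s = 4.06944×10^5 s: μ = 4π²r³/T² = 1.23896×10^8 km³/s².
The Hohmann ellipse has a_t = (r₁ + r₂)/2 = 4.915×10^5 km.
Circular speed at r₁: v₁ = √(μ/r₁) = √(1.23896×10^8/1.790×10^5) = 26.31 km/s.
Transfer-orbit speed at r₁ (vis-viva equation): v_p = √[μ(2/r₁ − 1/a_t)] = 33.65 km/s.
First burn Δv₁ = |v_p − v₁| = 7.340 km/s.
At r₂, v₂ = √(μ/r₂) = 12.4137 km/s.
Transfer-orbit speed at r₂: v_a = √[μ(2/r₂ − 1/a_t)] = 7.49145 km/s.
Second burn Δv₂ = |v₂ − v_a| = 4.922 km/s.
Δv = Δv₁ + Δv₂ = 7.340 + 4.922 = 12.26 km/s.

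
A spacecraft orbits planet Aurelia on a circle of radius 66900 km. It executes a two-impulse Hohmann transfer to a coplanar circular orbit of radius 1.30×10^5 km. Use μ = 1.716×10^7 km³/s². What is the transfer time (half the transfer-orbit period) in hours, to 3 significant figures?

t = 6.51 hours

Transfer-ellipse semi-major axis a_t = (r₁ + r₂)/2 = (66900 + 1.300×10^5)/2 = 98450 km.
By Kepler's third law the transfer-orbit period is T = 2π√(a_t³/μ), so t = T/2 = 23430 s.
Converting: 23430 s ÷ 3600 s/hour = 6.51 hours.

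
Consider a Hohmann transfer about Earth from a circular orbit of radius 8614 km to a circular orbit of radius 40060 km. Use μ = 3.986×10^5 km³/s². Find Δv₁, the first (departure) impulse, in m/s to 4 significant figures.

Δv₁ = 1925 m/s

The Hohmann ellipse has a_t = (r₁ + r₂)/2 = 24337 km.
Circular speed at r = 8614 km: v_c = √(μ/r) = 6.802 km/s.
Vis-viva on the transfer ellipse at r = 8614 km gives v_t = √[μ(2/r − 1/a_t)] = 8.727 km/s.
Δv₁ = |v_t − v_c| = |8.727 − 6.802| = 1.925 km/s.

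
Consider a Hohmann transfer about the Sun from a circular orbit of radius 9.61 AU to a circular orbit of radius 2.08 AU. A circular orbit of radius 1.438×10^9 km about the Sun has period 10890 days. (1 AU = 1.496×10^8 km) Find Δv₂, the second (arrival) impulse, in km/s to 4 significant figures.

Δv₂ = 5.826 km/s

From Kepler's third law T² = 4π²r³/μ at r = 1.438×10^9 km, T = 10890 days = 10890 × 86400 s = 9.40896×10^8 s: μ = 4π²r³/T² = 1.32603×10^11 km³/s².
In km: r₁ = 9.61 × 1.496×10^8 = 1.437656×10^9 km; r₂ = 2.08 × 1.496×10^8 = 3.11168×10^8 km.
The Hohmann ellipse has a_t = (r₁ + r₂)/2 = 8.74412×10^8 km.
On the circular orbit at r = 3.11168×10^8 km, v_c = √(μ/r) = 20.6433 km/s.
Vis-viva on the transfer ellipse at r = 3.11168×10^8 km gives v_t = √[μ(2/r − 1/a_t)] = 26.4697 km/s.
Δv₂ = |v_t − v_c| = |26.4697 − 20.6433| = 5.826 km/s.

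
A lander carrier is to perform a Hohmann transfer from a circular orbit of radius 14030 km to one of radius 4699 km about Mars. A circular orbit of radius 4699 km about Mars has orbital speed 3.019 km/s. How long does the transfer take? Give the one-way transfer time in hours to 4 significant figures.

t = 3.821 hours

From the circular-orbit relation v² = μ/r at r = 4699 km: μ = v²r = (3.019)² × 4699 = 42828.4 km³/s².
Semi-major axis of the transfer orbit: a_t = (14030 + 4699)/2 = 9364.5 km.
By Kepler's third law the transfer-orbit period is T = 2π√(a_t³/μ), so t = T/2 = 13757 s.
Converting: 13757 s ÷ 3600 s/hour = 3.821 hours.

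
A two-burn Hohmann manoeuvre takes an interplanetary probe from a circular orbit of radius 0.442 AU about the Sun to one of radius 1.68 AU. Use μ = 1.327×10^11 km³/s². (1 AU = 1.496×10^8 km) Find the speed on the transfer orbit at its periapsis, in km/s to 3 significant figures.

v = 56.4 km/s

In km: r₁ = 0.442 × 1.496×10^8 = 6.61232×10^7 km; r₂ = 1.68 × 1.496×10^8 = 2.51328×10^8 km.
The Hohmann ellipse has a_t = (r₁ + r₂)/2 = 1.587256×10^8 km.
At periapsis, r = 6.61232×10^7 km.
Vis-viva: v = √[μ(2/r − 1/a_t)] = √[1.327×10^11 × (2/6.61232×10^7 − 1/1.587256×10^8)] = 56.37 km/s.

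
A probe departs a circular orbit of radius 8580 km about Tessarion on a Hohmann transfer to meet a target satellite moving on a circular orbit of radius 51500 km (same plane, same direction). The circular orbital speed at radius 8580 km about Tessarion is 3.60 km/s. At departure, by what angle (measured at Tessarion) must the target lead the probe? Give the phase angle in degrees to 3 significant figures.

φ = 99.8°

From the circular-orbit relation v² = μ/r at r = 8580 km: μ = v²r = (3.60)² × 8580 = 1.11197×10^5 km³/s².
Transfer-ellipse semi-major axis a_t = (r₁ + r₂)/2 = (8580 + 51500)/2 = 30040 km.
Transfer time t = π√(a_t³/μ) = 49052 s.
The target's mean motion on its circular orbit is ω₂ = √(μ/r₂³) = 2.8532×10^-5 rad/s.
Angle swept by the target during transfer: ω₂·t = 1.3996 rad = 80.19°.
Arrival is 180° from departure on the ellipse, so φ = 180° − 80.19° = 99.8°.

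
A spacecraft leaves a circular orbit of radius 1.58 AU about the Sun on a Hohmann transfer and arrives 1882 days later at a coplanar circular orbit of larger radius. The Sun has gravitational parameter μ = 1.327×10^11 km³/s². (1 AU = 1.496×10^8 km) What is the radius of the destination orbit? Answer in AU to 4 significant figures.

r₂ = 7.891 AU

In km: r₁ = 1.58 × 1.496×10^8 = 2.36368×10^8 km.
Transfer time t = 1882 days = 1.626048×10^8 s, and t = π√(a_t³/μ).
So a_t = (μ t²/π²)^(1/3) = (1.327×10^11 × (1.626048×10^8)² / π²)^(1/3) = 7.0840×10^8 km.
Since a_t = (r₁ + r₂)/2, r₂ = 2a_t − r₁ = 2×7.0840×10^8 − 2.36368×10^8 = 1.180432×10^9 km.
In AU: r₂ = 1.180432×10^9 / 1.496×10^8 = 7.891 AU.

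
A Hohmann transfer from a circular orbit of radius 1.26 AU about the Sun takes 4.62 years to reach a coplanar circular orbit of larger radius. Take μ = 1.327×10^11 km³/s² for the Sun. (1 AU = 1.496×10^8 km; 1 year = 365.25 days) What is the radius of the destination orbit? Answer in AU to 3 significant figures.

r₂ = 7.55 AU

In km: r₁ = 1.26 × 1.496×10^8 = 1.88496×10^8 km.
Transfer time t = 4.62 years × 365.25 × 86400 s = 1.45796112×10^8 s, and t = π√(a_t³/μ).
So a_t = (μ t²/π²)^(1/3) = (1.327×10^11 × (1.45796112×10^8)² / π²)^(1/3) = 6.5870×10^8 km.
Since a_t = (r₁ + r₂)/2, r₂ = 2a_t − r₁ = 2×6.5870×10^8 − 1.88496×10^8 = 1.128904×10^9 km.
In AU: r₂ = 1.128904×10^9 / 1.496×10^8 = 7.55 AU.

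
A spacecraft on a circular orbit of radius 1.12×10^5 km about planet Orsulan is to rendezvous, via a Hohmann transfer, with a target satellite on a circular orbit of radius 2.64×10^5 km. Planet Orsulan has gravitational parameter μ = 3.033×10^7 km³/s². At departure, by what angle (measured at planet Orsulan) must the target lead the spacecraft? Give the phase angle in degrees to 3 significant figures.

φ = 71.8°

Transfer-ellipse semi-major axis a_t = (r₁ + r₂)/2 = (1.120×10^5 + 2.640×10^5)/2 = 1.880×10^5 km.
The half-period of the transfer ellipse is t = π√(a_t³/μ) = 46500 s.
Target angular speed ω₂ = √(μ/r₂³) = 4.060×10^-5 rad/s.
Angle swept by the target during transfer: ω₂·t = 1.888 rad = 108.2°.
Arrival is 180° from departure on the ellipse, so φ = 180° − 108.2° = 71.8°.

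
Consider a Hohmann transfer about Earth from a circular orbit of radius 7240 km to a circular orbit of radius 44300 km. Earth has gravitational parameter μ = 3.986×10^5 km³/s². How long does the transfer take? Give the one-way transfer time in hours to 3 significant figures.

Semi-major axis of the transfer orbit: a_t = (7240 + 44300)/2 = 25770 km.
Transfer time t = π√(a_t³/μ) = π√((25770)³ / 3.986×10^5) = 20590 s.
Converting: 20590 s ÷ 3600 s/hour = 5.72 hours.

t = 5.72 hours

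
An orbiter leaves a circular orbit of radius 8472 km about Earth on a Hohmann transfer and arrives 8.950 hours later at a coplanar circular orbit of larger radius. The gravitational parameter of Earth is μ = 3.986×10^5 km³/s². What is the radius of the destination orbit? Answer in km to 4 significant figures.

Transfer time t = 8.950 hours = 32220 s, and t = π√(a_t³/μ).
So a_t = (μ t²/π²)^(1/3) = (3.986×10^5 × (32220)² / π²)^(1/3) = 34740 km.
Since a_t = (r₁ + r₂)/2, r₂ = 2a_t − r₁ = 2×34740 − 8472 = 61008 km.

r₂ = 61010 km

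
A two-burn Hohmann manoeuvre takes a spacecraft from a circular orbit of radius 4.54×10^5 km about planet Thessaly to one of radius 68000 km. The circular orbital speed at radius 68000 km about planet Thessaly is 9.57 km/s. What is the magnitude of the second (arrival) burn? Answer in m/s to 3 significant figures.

From the circular-orbit relation v² = μ/r at r = 68000 km: μ = v²r = (9.57)² × 68000 = 6.22777×10^6 km³/s².
The Hohmann ellipse has a_t = (r₁ + r₂)/2 = 2.610×10^5 km.
Circular speed at r = 68000 km: v_c = √(μ/r) = 9.5700 km/s.
Vis-viva on the transfer ellipse at r = 68000 km gives v_t = √[μ(2/r − 1/a_t)] = 12.622 km/s.
Δv₂ = |v_t − v_c| = |12.622 − 9.5700| = 3.052 km/s.

Δv₂ = 3050 m/s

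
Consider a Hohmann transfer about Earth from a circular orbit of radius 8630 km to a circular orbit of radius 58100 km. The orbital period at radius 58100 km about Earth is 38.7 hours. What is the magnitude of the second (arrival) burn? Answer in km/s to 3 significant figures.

From Kepler's third law T² = 4π²r³/μ at r = 58100 km, T = 38.7 hours = 38.7 × 3600 s = 1.3932×10^5 s: μ = 4π²r³/T² = 3.98897×10^5 km³/s².
The Hohmann ellipse has a_t = (r₁ + r₂)/2 = 33365 km.
On the circular orbit at r = 58100 km, v_c = √(μ/r) = 2.6202 km/s.
Transfer-orbit speed at the same r (vis-viva, a = a_t): v_t = √[μ(2/r − 1/a_t)] = 1.3326 km/s.
Δv₂ = |v_t − v_c| = |1.3326 − 2.6202| = 1.288 km/s.

Δv₂ = 1.29 km/s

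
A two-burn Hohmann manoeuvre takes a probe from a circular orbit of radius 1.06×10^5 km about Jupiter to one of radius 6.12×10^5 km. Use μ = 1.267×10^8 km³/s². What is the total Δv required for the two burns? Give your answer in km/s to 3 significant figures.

Transfer-ellipse semi-major axis a_t = (r₁ + r₂)/2 = (1.060×10^5 + 6.120×10^5)/2 = 3.590×10^5 km.
At r₁ the circular-orbit speed is v₁ = √(μ/r₁) = 34.57 km/s.
On the transfer ellipse at r₁, v² = μ(2/r − 1/a) gives v_p = √[μ(2/r₁ − 1/a_t)] = 45.14 km/s.
First burn Δv₁ = |v_p − v₁| = 10.57 km/s.
Circular speed at r₂: v₂ = √(μ/r₂) = 14.388 km/s.
Transfer-orbit speed at r₂: v_a = √[μ(2/r₂ − 1/a_t)] = 7.8184 km/s.
Second burn Δv₂ = |v₂ − v_a| = 6.570 km/s.
Total Δv = Δv₁ + Δv₂ = 17.14 km/s.

Δv = 17.1 km/s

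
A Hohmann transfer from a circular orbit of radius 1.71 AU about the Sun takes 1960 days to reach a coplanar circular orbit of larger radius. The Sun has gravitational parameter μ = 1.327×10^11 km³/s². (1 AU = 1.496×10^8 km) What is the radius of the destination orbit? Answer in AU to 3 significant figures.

r₂ = 8.02 AU

In km: r₁ = 1.71 × 1.496×10^8 = 2.55816×10^8 km.
Transfer time t = 1960 days = 1.69344×10^8 s, and t = π√(a_t³/μ).
So a_t = (μ t²/π²)^(1/3) = (1.327×10^11 × (1.69344×10^8)² / π²)^(1/3) = 7.2784×10^8 km.
Since a_t = (r₁ + r₂)/2, r₂ = 2a_t − r₁ = 2×7.2784×10^8 − 2.55816×10^8 = 1.199864×10^9 km.
In AU: r₂ = 1.199864×10^9 / 1.496×10^8 = 8.02 AU.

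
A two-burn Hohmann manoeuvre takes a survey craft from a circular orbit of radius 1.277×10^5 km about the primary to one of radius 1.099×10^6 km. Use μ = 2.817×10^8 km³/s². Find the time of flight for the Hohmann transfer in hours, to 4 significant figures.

Semi-major axis of the transfer orbit: a_t = (1.277×10^5 + 1.099×10^6)/2 = 6.1335×10^5 km.
Half the transfer-orbit period gives t = π√(a_t³/μ) = 89912 s.
Converting: 89912 s ÷ 3600 s/hour = 24.98 hours.

t = 24.98 hours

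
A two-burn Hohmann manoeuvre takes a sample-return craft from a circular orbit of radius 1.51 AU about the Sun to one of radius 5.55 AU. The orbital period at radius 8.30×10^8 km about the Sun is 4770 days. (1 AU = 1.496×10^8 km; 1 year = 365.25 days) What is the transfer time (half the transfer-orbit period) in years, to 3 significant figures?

From Kepler's third law T² = 4π²r³/μ at r = 8.30×10^8 km, T = 4770 days = 4770 × 86400 s = 4.12128×10^8 s: μ = 4π²r³/T² = 1.32901×10^11 km³/s².
In km: r₁ = 1.51 × 1.496×10^8 = 2.25896×10^8 km; r₂ = 5.55 × 1.496×10^8 = 8.3028×10^8 km.
Semi-major axis of the transfer orbit: a_t = (2.25896×10^8 + 8.3028×10^8)/2 = 5.28088×10^8 km.
Half the transfer-orbit period gives t = π√(a_t³/μ) = 1.046×10^8 s.
Converting: 1.046×10^8 s ÷ 3.15576×10^7 s/year (365.25 × 86400) = 3.31 years.

t = 3.31 years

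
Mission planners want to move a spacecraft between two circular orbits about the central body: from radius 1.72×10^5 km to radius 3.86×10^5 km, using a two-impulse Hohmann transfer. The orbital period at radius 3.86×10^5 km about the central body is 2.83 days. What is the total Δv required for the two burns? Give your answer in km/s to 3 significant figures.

From Kepler's third law T² = 4π²r³/μ at r = 3.86×10^5 km, T = 2.83 days = 2.83 × 86400 s = 2.44512×10^5 s: μ = 4π²r³/T² = 3.79771×10^7 km³/s².
The Hohmann ellipse has a_t = (r₁ + r₂)/2 = 2.790×10^5 km.
At r₁ the circular-orbit speed is v₁ = √(μ/r₁) = 14.859 km/s.
Transfer-orbit speed at r₁ (v² = μ(2/r − 1/a)): v_p = √[μ(2/r₁ − 1/a_t)] = 17.478 km/s.
First burn Δv₁ = |v_p − v₁| = 2.619 km/s.
Circular speed at r₂: v₂ = √(μ/r₂) = 9.919 km/s.
Transfer-orbit speed at r₂: v_a = √[μ(2/r₂ − 1/a_t)] = 7.788 km/s.
Second burn Δv₂ = |v₂ − v_a| = 2.131 km/s.
Δv = Δv₁ + Δv₂ = 2.619 + 2.131 = 4.750 km/s.

Δv = 4.75 km/s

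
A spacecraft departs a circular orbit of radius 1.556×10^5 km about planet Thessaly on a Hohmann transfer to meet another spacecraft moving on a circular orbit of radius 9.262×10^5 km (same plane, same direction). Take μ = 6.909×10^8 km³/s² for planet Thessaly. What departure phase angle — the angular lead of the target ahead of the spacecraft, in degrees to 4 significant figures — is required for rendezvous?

Semi-major axis of the transfer orbit: a_t = (1.556×10^5 + 9.262×10^5)/2 = 5.409×10^5 km.
The half-period of the transfer ellipse is t = π√(a_t³/μ) = 47550 s.
Target angular speed ω₂ = √(μ/r₂³) = 2.949×10^-5 rad/s.
Angle swept by the target during transfer: ω₂·t = 1.402 rad = 80.33°.
Arrival is 180° from departure on the ellipse, so φ = 180° − 80.33° = 99.67°.

φ = 99.67°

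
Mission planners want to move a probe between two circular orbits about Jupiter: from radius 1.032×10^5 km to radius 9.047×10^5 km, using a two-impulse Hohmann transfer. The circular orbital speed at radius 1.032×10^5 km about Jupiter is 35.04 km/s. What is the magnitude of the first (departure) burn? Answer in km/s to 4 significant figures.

From the circular-orbit relation v² = μ/r at r = 1.032×10^5 km: μ = v²r = (35.04)² × 1.032×10^5 = 1.26709×10^8 km³/s².
The Hohmann ellipse has a_t = (r₁ + r₂)/2 = 5.0395×10^5 km.
Circular speed at r = 1.032×10^5 km: v_c = √(μ/r) = 35.04 km/s.
Vis-viva on the transfer ellipse at r = 1.032×10^5 km gives v_t = √[μ(2/r − 1/a_t)] = 46.95 km/s.
Δv₁ = |v_t − v_c| = |46.95 − 35.04| = 11.91 km/s.

Δv₁ = 11.91 km/s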